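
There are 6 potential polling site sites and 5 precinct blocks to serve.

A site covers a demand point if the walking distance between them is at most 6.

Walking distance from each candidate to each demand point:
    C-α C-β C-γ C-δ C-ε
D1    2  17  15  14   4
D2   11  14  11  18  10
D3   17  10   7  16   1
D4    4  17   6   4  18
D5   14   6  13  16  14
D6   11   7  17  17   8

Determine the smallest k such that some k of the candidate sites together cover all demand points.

Coverage sets (demand points within 6 of each site):
  D1: {C-α, C-ε}
  D2: {}
  D3: {C-ε}
  D4: {C-α, C-γ, C-δ}
  D5: {C-β}
  D6: {}
No 2 sites suffice: every size-2 union leaves at least one demand point uncovered.
But {D1, D4, D5} covers everything, so the minimum is 3.

3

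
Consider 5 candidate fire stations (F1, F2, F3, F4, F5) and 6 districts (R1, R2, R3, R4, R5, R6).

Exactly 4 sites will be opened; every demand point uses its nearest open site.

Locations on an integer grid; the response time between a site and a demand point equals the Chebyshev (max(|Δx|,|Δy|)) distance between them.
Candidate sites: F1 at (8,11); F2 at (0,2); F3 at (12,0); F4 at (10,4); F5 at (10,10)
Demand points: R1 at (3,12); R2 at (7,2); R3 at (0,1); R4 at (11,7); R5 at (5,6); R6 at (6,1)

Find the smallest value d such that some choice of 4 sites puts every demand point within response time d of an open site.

5

Open {F1, F2, F3, F4}.
  Farthest demand point is R1 at response time 5 (to F1); all others are ≤ 5.
With {F1, F2, F4, F5} the worst case is 5.
With {F1, F2, F3, F5} the worst case is 6.
No size-4 selection achieves below 5.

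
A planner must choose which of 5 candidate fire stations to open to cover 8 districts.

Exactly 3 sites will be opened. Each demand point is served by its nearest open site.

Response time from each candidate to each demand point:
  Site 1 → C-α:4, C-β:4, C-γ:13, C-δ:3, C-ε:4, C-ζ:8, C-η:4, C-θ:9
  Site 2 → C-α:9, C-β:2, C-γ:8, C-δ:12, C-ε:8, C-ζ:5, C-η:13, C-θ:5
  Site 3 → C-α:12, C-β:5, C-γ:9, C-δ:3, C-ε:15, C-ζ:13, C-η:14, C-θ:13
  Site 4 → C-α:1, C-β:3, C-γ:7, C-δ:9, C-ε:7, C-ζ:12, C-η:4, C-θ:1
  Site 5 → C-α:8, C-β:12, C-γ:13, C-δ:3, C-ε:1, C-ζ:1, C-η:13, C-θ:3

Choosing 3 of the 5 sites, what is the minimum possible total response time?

20

Open {Site 2, Site 4, Site 5}.
  C-α→Site 4 1, C-β→Site 2 2, C-γ→Site 4 7, C-δ→Site 5 3, C-ε→Site 5 1, C-ζ→Site 5 1, C-η→Site 4 4, C-θ→Site 4 1  ⇒ total 20.
Compare {Site 1, Site 4, Site 5}: total 21.
Compare {Site 3, Site 4, Site 5}: total 21.
No size-3 selection does better; minimum is 20.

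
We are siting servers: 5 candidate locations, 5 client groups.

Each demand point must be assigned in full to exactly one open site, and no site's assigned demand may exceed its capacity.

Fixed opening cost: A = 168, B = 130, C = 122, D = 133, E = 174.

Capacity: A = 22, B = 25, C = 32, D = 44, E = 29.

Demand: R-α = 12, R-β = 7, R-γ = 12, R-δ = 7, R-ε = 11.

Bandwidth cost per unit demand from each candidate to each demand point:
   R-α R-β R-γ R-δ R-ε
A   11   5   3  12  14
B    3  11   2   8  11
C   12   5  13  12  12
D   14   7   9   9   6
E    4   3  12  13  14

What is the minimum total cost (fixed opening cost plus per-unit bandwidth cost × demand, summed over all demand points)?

501

Open {B, D}; cheapest assignment that respects the capacities:
  B (cap 25, load 24): R-α, R-γ — cost 12×3 + 12×2 = 60
  D (cap 44, load 25): R-β, R-δ, R-ε — cost 7×7 + 7×9 + 11×6 = 178
  Shipping 238, fixed 263 → total 501.
  Any other capacity-feasible assignment to {B, D} ships for at least 238.
Compare {B, C}: its best feasible assignment gives total 563.
Compare {B, E}: its best feasible assignment gives total 609.
Every other set of open sites that can feasibly serve all demand totals ≥ 563 even under its best assignment. Minimum: 501.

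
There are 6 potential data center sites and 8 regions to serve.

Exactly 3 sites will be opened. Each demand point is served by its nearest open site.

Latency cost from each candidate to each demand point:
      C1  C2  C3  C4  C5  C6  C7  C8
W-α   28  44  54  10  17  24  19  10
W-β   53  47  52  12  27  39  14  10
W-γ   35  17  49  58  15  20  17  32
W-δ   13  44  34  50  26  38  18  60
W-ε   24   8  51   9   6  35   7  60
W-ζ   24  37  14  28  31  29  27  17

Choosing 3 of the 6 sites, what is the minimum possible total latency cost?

Open {W-α, W-ε, W-ζ}.
  C1→W-ε 24, C2→W-ε 8, C3→W-ζ 14, C4→W-ε 9, C5→W-ε 6, C6→W-α 24, C7→W-ε 7, C8→W-α 10  ⇒ total 102.
Compare {W-δ, W-ε, W-ζ}: total 103.
Compare {W-γ, W-ε, W-ζ}: total 105.
No size-3 selection does better; minimum is 102.

102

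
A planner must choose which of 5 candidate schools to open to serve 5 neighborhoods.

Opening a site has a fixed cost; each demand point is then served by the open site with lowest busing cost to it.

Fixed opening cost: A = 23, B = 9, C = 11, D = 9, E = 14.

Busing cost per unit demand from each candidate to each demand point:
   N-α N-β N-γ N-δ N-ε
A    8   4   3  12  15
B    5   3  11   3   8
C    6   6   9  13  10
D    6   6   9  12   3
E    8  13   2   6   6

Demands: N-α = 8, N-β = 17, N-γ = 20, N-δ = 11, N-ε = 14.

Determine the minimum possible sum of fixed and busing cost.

Open {B, D, E}: assign each demand point to its cheapest open site.
  N-α→B 8×5=40, N-β→B 17×3=51, N-γ→E 20×2=40, N-δ→B 11×3=33, N-ε→D 14×3=42
  busing cost 206, fixed 32 → total 238.
Compare {B, C, D, E}: busing cost 206 + fixed 43 = 249.
Compare {A, B, D, E}: busing cost 206 + fixed 55 = 261.
Compare {A, B, D}: busing cost 226 + fixed 41 = 267.
All other subsets cost ≥ 249. Minimum total cost: 238.

238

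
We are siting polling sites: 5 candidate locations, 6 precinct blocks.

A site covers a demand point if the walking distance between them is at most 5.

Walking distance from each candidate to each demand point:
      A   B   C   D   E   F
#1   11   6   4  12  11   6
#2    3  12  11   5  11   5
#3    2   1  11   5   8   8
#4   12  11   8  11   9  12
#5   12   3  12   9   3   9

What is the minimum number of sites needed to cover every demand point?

Coverage sets (demand points within 5 of each site):
  #1: {C}
  #2: {A, D, F}
  #3: {A, B, D}
  #4: {}
  #5: {B, E}
No 2 sites suffice: every size-2 union leaves at least one demand point uncovered.
But {#1, #2, #5} covers everything, so the minimum is 3.

3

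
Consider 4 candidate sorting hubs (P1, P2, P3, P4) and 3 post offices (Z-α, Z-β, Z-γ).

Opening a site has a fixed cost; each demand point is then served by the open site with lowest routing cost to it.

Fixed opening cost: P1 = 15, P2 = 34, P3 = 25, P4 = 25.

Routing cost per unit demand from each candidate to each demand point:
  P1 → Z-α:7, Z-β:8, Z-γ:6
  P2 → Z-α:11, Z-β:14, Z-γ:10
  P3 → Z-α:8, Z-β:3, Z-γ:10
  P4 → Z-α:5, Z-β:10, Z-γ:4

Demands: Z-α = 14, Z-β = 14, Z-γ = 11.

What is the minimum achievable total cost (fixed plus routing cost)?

Open {P3, P4}: assign each demand point to its cheapest open site.
  Z-α→P4 14×5=70, Z-β→P3 14×3=42, Z-γ→P4 11×4=44
  routing cost 156, fixed 50 → total 206.
Compare {P1, P3, P4}: routing cost 156 + fixed 65 = 221.
Compare {P2, P3, P4}: routing cost 156 + fixed 84 = 240.
Compare {P1, P3}: routing cost 206 + fixed 40 = 246.
All other subsets cost ≥ 221. Minimum total cost: 206.

206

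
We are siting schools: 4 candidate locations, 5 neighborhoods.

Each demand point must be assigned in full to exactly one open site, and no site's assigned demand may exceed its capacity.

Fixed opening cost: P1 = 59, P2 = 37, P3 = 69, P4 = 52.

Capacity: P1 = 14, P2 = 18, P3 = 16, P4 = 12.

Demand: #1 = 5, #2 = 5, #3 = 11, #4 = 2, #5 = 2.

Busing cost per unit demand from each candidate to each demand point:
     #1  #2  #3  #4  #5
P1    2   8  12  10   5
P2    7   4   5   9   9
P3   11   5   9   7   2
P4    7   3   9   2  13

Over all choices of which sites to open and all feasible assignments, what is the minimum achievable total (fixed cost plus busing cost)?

Open {P1, P2}; cheapest assignment that respects the capacities:
  P1 (cap 14, load 7): #1, #5 — cost 5×2 + 2×5 = 20
  P2 (cap 18, load 18): #2, #3, #4 — cost 5×4 + 11×5 + 2×9 = 93
  Shipping 113, fixed 96 → total 209.
  Any other capacity-feasible assignment to {P1, P2} ships for at least 113.
Compare {P2, P4}: its best feasible assignment gives total 216.
Compare {P2, P3}: its best feasible assignment gives total 239.
Every other set of open sites that can feasibly serve all demand totals ≥ 216 even under its best assignment. Minimum: 209.

209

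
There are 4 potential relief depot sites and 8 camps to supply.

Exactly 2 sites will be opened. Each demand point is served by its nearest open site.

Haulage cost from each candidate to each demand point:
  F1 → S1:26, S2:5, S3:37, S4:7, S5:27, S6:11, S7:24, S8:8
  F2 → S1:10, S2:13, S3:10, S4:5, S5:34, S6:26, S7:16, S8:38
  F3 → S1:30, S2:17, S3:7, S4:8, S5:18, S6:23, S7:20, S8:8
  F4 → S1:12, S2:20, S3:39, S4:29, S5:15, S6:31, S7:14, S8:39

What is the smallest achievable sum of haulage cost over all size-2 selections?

Open {F1, F2}.
  S1→F2 10, S2→F1 5, S3→F2 10, S4→F2 5, S5→F1 27, S6→F1 11, S7→F2 16, S8→F1 8  ⇒ total 92.
Compare {F2, F3}: total 100.
Compare {F1, F3}: total 102.
No size-2 selection does better; minimum is 92.

92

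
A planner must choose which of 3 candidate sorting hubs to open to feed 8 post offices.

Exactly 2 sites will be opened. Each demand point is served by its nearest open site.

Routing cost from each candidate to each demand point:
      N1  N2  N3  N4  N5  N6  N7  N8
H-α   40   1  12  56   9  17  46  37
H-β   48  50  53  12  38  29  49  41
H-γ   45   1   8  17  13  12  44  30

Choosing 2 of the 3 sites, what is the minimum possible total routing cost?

Open {H-α, H-γ}.
  N1→H-α 40, N2→H-α 1, N3→H-γ 8, N4→H-γ 17, N5→H-α 9, N6→H-γ 12, N7→H-γ 44, N8→H-γ 30  ⇒ total 161.
Compare {H-β, H-γ}: total 165.
Compare {H-α, H-β}: total 174.

161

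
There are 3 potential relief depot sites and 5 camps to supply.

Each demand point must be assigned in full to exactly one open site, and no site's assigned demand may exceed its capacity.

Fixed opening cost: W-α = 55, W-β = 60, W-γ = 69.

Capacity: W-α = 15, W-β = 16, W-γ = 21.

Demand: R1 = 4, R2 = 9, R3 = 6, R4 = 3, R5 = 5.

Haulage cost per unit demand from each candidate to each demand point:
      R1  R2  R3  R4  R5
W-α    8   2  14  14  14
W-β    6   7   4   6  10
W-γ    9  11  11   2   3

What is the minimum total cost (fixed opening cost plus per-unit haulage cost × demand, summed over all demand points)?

Open {W-α, W-β}; cheapest assignment that respects the capacities:
  W-α (cap 15, load 13): R1, R2 — cost 4×8 + 9×2 = 50
  W-β (cap 16, load 14): R3, R4, R5 — cost 6×4 + 3×6 + 5×10 = 92
  Shipping 142, fixed 115 → total 257.
  Any other capacity-feasible assignment to {W-α, W-β} ships for at least 142.
Compare {W-α, W-γ}: its best feasible assignment gives total 261.
Compare {W-α, W-β, W-γ}: its best feasible assignment gives total 271.
Every other set of open sites that can feasibly serve all demand totals ≥ 261 even under its best assignment. Minimum: 257.

257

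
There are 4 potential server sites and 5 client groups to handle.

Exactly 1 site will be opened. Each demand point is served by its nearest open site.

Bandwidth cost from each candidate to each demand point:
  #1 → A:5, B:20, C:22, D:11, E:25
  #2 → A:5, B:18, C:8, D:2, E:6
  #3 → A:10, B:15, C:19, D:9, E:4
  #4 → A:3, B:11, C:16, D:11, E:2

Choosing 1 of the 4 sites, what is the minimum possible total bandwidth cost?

39

Open {#2}.
  A→#2 5, B→#2 18, C→#2 8, D→#2 2, E→#2 6  ⇒ total 39.
Compare {#4}: total 43.
Compare {#3}: total 57.
No size-1 selection does better; minimum is 39.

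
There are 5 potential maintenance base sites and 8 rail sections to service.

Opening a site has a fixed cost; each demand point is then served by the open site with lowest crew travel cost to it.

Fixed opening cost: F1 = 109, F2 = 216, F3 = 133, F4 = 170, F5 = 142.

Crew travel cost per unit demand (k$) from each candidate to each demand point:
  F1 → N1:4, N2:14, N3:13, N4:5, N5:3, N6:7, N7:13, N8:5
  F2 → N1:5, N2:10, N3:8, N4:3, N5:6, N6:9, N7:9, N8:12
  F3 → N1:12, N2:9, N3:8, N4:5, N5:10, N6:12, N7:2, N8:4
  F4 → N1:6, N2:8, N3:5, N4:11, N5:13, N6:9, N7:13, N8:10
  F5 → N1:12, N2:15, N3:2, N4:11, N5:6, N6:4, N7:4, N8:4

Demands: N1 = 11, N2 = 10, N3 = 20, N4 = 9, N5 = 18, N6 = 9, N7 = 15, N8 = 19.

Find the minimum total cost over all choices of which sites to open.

746

Open {F1, F5}: assign each demand point to its cheapest open site.
  N1→F1 11×4=44, N2→F1 10×14=140, N3→F5 20×2=40, N4→F1 9×5=45, N5→F1 18×3=54, N6→F5 9×4=36, N7→F5 15×4=60, N8→F5 19×4=76
  crew travel cost 495, fixed 251 → total 746.
Compare {F1, F3, F5}: crew travel cost 415 + fixed 384 = 799.
Compare {F1, F3}: crew travel cost 562 + fixed 242 = 804.
Compare {F3, F5}: crew travel cost 557 + fixed 275 = 832.
All other subsets cost ≥ 799. Minimum total cost: 746.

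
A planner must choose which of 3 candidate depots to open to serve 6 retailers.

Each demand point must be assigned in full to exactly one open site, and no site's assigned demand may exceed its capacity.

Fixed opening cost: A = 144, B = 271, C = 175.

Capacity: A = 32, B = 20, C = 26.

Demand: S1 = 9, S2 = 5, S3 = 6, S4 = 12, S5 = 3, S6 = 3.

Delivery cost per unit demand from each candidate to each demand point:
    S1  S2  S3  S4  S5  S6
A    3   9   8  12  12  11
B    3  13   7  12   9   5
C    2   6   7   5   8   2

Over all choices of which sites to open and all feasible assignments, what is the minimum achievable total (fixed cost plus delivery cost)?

Open {A, C}; cheapest assignment that respects the capacities:
  A (cap 32, load 15): S1, S3 — cost 9×3 + 6×8 = 75
  C (cap 26, load 23): S2, S4, S5, S6 — cost 5×6 + 12×5 + 3×8 + 3×2 = 120
  Shipping 195, fixed 319 → total 514.
  Any other capacity-feasible assignment to {A, C} ships for at least 195.
Compare {B, C}: its best feasible assignment gives total 635.
Compare {A, B}: its best feasible assignment gives total 715.
Every other set of open sites that can feasibly serve all demand totals ≥ 635 even under its best assignment. Minimum: 514.

514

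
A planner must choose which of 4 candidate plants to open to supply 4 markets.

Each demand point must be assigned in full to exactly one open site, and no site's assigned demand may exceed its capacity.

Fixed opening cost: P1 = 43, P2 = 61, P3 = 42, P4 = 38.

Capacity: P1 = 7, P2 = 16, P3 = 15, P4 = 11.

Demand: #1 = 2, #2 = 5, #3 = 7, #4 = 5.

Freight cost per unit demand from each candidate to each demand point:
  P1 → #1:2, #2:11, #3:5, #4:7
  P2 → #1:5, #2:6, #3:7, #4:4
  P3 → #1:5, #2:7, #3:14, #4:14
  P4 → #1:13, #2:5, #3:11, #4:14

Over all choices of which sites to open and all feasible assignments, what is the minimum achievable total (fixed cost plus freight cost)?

Open {P1, P2}; cheapest assignment that respects the capacities:
  P1 (cap 7, load 7): #3 — cost 7×5 = 35
  P2 (cap 16, load 12): #1, #2, #4 — cost 2×5 + 5×6 + 5×4 = 60
  Shipping 95, fixed 104 → total 199.
  Any other capacity-feasible assignment to {P1, P2} ships for at least 95.
Compare {P2, P4}: its best feasible assignment gives total 203.
Compare {P2, P3}: its best feasible assignment gives total 217.
Every other set of open sites that can feasibly serve all demand totals ≥ 203 even under its best assignment. Minimum: 199.

199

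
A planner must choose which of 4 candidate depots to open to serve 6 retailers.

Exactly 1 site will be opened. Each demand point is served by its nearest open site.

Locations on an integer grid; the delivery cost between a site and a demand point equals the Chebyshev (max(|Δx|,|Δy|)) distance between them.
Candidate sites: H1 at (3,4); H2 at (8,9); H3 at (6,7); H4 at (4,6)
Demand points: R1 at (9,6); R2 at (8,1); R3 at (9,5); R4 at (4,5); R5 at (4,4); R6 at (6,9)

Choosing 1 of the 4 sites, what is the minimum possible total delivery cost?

Open {H3}.
  R1→H3 3, R2→H3 6, R3→H3 3, R4→H3 2, R5→H3 3, R6→H3 2  ⇒ total 19.
Compare {H4}: total 21.
Compare {H1}: total 24.
No size-1 selection does better; minimum is 19.

19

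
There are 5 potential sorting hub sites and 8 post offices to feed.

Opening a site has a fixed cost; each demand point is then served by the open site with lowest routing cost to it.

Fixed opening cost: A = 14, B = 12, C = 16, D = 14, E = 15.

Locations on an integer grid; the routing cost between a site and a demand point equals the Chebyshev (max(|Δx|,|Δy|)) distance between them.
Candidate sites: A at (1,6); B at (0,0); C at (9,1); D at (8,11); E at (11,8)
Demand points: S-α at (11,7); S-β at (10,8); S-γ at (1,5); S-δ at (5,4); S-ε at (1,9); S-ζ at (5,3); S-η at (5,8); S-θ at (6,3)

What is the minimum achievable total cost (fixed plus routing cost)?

Open {A, E}: assign each demand point to its cheapest open site.
  S-α→E 1, S-β→E 1, S-γ→A 1, S-δ→A 4, S-ε→A 3, S-ζ→A 4, S-η→A 4, S-θ→A 5
  routing cost 23, fixed 29 → total 52.
Compare {A}: routing cost 40 + fixed 14 = 54.
Compare {A, D}: routing cost 27 + fixed 28 = 55.
Compare {E}: routing cost 45 + fixed 15 = 60.
All other subsets cost ≥ 54. Minimum total cost: 52.

52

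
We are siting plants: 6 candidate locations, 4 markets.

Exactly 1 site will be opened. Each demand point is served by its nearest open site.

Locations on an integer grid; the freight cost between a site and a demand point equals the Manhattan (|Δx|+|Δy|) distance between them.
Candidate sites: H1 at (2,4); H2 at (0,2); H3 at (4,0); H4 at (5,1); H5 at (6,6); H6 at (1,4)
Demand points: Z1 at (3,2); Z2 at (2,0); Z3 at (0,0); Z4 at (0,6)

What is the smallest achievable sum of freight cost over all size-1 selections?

13

Open {H2}.
  Z1→H2 3, Z2→H2 4, Z3→H2 2, Z4→H2 4  ⇒ total 13.
Compare {H1}: total 17.
Compare {H6}: total 17.
No size-1 selection does better; minimum is 13.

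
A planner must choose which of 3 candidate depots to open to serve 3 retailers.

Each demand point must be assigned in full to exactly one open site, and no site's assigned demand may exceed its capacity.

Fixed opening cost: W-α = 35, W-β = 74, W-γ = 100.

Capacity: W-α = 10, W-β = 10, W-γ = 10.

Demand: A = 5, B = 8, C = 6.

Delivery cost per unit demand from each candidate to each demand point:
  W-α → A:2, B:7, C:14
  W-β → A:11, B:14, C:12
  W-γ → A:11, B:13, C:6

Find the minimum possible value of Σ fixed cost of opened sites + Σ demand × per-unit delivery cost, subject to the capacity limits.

356

Open {W-α, W-β, W-γ}; cheapest assignment that respects the capacities:
  W-α (cap 10, load 8): B — cost 8×7 = 56
  W-β (cap 10, load 5): A — cost 5×11 = 55
  W-γ (cap 10, load 6): C — cost 6×6 = 36
  Shipping 147, fixed 209 → total 356.
  Any other capacity-feasible assignment to {W-α, W-β, W-γ} ships for at least 147.
Total demand is 19; every other set of sites either has combined capacity below 19 or cannot fit the demands without splitting one across sites, so {W-α, W-β, W-γ} is the only feasible choice of open sites. Minimum: 356.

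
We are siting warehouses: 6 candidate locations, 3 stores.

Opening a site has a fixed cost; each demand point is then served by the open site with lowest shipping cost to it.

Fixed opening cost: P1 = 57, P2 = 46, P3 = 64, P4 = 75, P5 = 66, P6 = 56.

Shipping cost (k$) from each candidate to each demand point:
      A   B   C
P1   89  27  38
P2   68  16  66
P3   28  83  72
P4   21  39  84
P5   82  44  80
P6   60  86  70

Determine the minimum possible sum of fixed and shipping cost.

196

Open {P2}: assign each demand point to its cheapest open site.
  A→P2 68, B→P2 16, C→P2 66
  shipping cost 150, fixed 46 → total 196.
Compare {P1}: shipping cost 154 + fixed 57 = 211.
Compare {P1, P3}: shipping cost 93 + fixed 121 = 214.
Compare {P1, P4}: shipping cost 86 + fixed 132 = 218.
All other subsets cost ≥ 211. Minimum total cost: 196.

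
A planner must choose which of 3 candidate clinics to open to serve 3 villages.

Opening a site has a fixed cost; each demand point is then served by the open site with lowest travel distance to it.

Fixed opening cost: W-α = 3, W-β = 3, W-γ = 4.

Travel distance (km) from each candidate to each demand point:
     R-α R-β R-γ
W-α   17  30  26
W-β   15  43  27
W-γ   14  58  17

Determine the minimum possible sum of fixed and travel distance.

Open {W-α, W-γ}: assign each demand point to its cheapest open site.
  R-α→W-γ 14, R-β→W-α 30, R-γ→W-γ 17
  travel distance 61, fixed 7 → total 68.
Compare {W-α, W-β, W-γ}: travel distance 61 + fixed 10 = 71.
Compare {W-α}: travel distance 73 + fixed 3 = 76.
Compare {W-α, W-β}: travel distance 71 + fixed 6 = 77.
All other subsets cost ≥ 71. Minimum total cost: 68.

68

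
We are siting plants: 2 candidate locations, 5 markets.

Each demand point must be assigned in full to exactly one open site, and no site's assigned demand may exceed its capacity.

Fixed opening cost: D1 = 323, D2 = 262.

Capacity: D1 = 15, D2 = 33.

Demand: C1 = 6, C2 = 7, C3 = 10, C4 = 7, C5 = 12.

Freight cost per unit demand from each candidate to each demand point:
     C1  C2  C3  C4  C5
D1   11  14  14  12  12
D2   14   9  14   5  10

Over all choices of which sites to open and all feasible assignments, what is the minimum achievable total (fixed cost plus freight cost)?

Open {D1, D2}; cheapest assignment that respects the capacities:
  D1 (cap 15, load 10): C3 — cost 10×14 = 140
  D2 (cap 33, load 32): C1, C2, C4, C5 — cost 6×14 + 7×9 + 7×5 + 12×10 = 302
  Shipping 442, fixed 585 → total 1027.
  Any other capacity-feasible assignment to {D1, D2} ships for at least 442.
Total demand is 42 and no other set of sites has combined capacity ≥ 42, so {D1, D2} is the only feasible choice of open sites. Minimum: 1027.

1027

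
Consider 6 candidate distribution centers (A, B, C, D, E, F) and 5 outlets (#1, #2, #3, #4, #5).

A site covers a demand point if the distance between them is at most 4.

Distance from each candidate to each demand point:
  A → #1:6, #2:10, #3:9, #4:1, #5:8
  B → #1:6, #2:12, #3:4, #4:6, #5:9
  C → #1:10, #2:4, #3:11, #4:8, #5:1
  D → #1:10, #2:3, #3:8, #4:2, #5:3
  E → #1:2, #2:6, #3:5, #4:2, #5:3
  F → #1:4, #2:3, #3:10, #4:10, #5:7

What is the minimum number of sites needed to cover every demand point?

Coverage sets (demand points within 4 of each site):
  A: {#4}
  B: {#3}
  C: {#2, #5}
  D: {#2, #4, #5}
  E: {#1, #4, #5}
  F: {#1, #2}
No 2 sites suffice: every size-2 union leaves at least one demand point uncovered.
But {B, C, E} covers everything, so the minimum is 3.

3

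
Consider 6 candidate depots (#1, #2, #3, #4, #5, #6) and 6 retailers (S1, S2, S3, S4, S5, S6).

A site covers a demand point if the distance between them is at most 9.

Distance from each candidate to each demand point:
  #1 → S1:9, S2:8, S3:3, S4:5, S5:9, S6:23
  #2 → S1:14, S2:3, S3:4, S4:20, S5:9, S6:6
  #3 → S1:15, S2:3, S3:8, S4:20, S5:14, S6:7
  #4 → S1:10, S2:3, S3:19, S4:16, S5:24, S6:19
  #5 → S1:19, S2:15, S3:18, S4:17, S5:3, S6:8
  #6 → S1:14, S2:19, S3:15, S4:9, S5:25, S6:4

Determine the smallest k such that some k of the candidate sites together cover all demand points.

2

Coverage sets (demand points within 9 of each site):
  #1: {S1, S2, S3, S4, S5}
  #2: {S2, S3, S5, S6}
  #3: {S2, S3, S6}
  #4: {S2}
  #5: {S5, S6}
  #6: {S4, S6}
No single site covers all 6 demand points.
But {#1, #2} covers everything, so the minimum is 2.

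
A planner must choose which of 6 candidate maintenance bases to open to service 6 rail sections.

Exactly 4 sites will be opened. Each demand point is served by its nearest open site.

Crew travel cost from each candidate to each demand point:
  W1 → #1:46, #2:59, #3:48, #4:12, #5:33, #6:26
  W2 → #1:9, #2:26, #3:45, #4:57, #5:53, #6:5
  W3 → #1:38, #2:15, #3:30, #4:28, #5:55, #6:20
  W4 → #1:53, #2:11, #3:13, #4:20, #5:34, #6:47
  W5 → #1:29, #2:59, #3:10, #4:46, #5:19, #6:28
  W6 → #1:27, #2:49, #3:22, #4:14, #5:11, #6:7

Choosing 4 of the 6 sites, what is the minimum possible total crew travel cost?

Open {W2, W4, W5, W6}.
  #1→W2 9, #2→W4 11, #3→W5 10, #4→W6 14, #5→W6 11, #6→W2 5  ⇒ total 60.
Compare {W1, W2, W4, W6}: total 61.
Compare {W2, W3, W4, W6}: total 63.
No size-4 selection does better; minimum is 60.

60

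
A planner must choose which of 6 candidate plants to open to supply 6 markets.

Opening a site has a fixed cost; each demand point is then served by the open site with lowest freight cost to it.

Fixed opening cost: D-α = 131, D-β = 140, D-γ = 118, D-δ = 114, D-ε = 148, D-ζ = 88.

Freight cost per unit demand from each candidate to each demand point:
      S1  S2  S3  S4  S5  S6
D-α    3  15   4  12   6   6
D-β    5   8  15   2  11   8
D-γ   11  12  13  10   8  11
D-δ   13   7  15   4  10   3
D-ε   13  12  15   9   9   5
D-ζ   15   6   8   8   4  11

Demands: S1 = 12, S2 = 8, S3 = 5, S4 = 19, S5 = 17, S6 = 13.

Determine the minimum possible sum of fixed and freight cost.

Open {D-α, D-δ}: assign each demand point to its cheapest open site.
  S1→D-α 12×3=36, S2→D-δ 8×7=56, S3→D-α 5×4=20, S4→D-δ 19×4=76, S5→D-α 17×6=102, S6→D-δ 13×3=39
  freight cost 329, fixed 245 → total 574.
Compare {D-β, D-ζ}: freight cost 358 + fixed 228 = 586.
Compare {D-α, D-β}: freight cost 338 + fixed 271 = 609.
Compare {D-α, D-δ, D-ζ}: freight cost 287 + fixed 333 = 620.
All other subsets cost ≥ 586. Minimum total cost: 574.

574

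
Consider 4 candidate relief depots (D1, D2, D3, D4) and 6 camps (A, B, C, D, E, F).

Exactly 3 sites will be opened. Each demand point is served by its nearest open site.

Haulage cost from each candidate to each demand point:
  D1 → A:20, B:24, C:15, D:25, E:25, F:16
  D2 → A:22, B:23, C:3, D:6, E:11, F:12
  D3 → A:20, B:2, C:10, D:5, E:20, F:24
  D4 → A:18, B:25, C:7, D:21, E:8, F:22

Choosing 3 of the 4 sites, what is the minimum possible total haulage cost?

Open {D2, D3, D4}.
  A→D4 18, B→D3 2, C→D2 3, D→D3 5, E→D4 8, F→D2 12  ⇒ total 48.
Compare {D1, D2, D3}: total 53.
Compare {D1, D3, D4}: total 56.
No size-3 selection does better; minimum is 48.

48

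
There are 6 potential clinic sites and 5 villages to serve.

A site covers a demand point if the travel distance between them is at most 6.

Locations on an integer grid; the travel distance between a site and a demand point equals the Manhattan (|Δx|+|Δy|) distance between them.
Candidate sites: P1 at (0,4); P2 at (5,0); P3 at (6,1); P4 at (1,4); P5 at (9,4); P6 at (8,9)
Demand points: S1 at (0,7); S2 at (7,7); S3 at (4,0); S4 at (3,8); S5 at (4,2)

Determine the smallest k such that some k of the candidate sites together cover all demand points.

Coverage sets (demand points within 6 of each site):
  P1: {S1, S5}
  P2: {S3, S5}
  P3: {S3, S5}
  P4: {S1, S4, S5}
  P5: {S2}
  P6: {S2, S4}
No 2 sites suffice: every size-2 union leaves at least one demand point uncovered.
But {P1, P2, P6} covers everything, so the minimum is 3.

3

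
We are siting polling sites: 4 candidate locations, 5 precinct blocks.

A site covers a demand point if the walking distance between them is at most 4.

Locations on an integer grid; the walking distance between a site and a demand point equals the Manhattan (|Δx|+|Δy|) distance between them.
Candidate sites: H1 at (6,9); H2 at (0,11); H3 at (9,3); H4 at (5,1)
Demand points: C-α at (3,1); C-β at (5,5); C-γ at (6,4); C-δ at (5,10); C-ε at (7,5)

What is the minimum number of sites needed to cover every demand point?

3

Coverage sets (demand points within 4 of each site):
  H1: {C-δ}
  H2: {}
  H3: {C-γ, C-ε}
  H4: {C-α, C-β, C-γ}
No 2 sites suffice: every size-2 union leaves at least one demand point uncovered.
But {H1, H3, H4} covers everything, so the minimum is 3.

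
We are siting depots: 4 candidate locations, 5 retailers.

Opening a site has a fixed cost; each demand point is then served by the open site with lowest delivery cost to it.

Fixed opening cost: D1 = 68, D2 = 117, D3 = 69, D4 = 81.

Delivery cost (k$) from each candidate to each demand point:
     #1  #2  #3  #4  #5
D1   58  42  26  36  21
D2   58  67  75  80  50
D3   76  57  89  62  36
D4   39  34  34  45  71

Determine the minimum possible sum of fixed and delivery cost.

Open {D1}: assign each demand point to its cheapest open site.
  #1→D1 58, #2→D1 42, #3→D1 26, #4→D1 36, #5→D1 21
  delivery cost 183, fixed 68 → total 251.
Compare {D4}: delivery cost 223 + fixed 81 = 304.
Compare {D1, D4}: delivery cost 156 + fixed 149 = 305.
Compare {D1, D3}: delivery cost 183 + fixed 137 = 320.
All other subsets cost ≥ 304. Minimum total cost: 251.

251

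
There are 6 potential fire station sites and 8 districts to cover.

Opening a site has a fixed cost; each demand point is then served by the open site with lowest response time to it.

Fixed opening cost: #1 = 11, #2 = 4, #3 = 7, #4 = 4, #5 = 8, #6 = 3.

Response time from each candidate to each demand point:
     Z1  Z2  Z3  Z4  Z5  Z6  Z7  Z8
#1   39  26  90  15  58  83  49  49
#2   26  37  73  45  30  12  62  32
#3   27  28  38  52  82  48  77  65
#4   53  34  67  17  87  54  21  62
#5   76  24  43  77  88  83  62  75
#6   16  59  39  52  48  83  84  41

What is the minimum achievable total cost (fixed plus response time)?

210

Open {#2, #4, #5, #6}: assign each demand point to its cheapest open site.
  Z1→#6 16, Z2→#5 24, Z3→#6 39, Z4→#4 17, Z5→#2 30, Z6→#2 12, Z7→#4 21, Z8→#2 32
  response time 191, fixed 19 → total 210.
Compare {#2, #4, #6}: response time 201 + fixed 11 = 212.
Compare {#2, #3, #4, #6}: response time 194 + fixed 18 = 212.
Compare {#1, #2, #4, #6}: response time 191 + fixed 22 = 213.
All other subsets cost ≥ 212. Minimum total cost: 210.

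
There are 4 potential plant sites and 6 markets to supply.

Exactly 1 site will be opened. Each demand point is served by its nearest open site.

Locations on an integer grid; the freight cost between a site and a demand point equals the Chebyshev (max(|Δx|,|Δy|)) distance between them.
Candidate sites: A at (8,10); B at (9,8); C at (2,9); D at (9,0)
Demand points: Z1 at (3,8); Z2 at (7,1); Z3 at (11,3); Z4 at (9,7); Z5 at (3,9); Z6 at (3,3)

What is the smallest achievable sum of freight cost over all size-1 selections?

31

Open {B}.
  Z1→B 6, Z2→B 7, Z3→B 5, Z4→B 1, Z5→B 6, Z6→B 6  ⇒ total 31.
Compare {C}: total 32.
Compare {D}: total 35.
No size-1 selection does better; minimum is 31.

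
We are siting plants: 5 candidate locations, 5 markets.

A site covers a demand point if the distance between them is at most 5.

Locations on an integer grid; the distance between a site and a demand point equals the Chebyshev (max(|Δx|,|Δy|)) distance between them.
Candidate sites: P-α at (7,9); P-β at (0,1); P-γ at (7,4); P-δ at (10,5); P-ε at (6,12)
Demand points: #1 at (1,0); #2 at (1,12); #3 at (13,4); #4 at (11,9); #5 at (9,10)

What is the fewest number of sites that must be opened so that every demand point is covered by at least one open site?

3

Coverage sets (demand points within 5 of each site):
  P-α: {#4, #5}
  P-β: {#1}
  P-γ: {#4}
  P-δ: {#3, #4, #5}
  P-ε: {#2, #4, #5}
No 2 sites suffice: every size-2 union leaves at least one demand point uncovered.
But {P-β, P-δ, P-ε} covers everything, so the minimum is 3.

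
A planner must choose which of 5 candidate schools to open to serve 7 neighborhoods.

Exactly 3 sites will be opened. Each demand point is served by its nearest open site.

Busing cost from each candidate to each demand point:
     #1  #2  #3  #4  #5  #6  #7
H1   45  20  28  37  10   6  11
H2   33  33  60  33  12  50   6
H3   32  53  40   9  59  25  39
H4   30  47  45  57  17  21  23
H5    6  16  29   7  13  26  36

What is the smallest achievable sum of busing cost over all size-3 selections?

79

Open {H1, H2, H5}.
  #1→H5 6, #2→H5 16, #3→H1 28, #4→H5 7, #5→H1 10, #6→H1 6, #7→H2 6  ⇒ total 79.
Compare {H1, H3, H5}: total 84.
Compare {H1, H4, H5}: total 84.
No size-3 selection does better; minimum is 79.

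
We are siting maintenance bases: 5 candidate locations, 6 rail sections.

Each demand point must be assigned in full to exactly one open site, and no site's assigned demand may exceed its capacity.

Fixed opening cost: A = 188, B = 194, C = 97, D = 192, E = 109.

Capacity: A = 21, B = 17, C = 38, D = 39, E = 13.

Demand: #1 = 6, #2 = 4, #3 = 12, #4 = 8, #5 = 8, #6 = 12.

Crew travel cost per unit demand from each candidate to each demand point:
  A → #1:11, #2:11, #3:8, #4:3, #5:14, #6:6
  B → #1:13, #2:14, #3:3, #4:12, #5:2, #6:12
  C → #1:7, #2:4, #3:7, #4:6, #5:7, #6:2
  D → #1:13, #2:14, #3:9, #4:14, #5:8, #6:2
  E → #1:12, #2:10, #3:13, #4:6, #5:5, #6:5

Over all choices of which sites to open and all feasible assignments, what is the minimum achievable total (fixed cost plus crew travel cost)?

Open {C, E}; cheapest assignment that respects the capacities:
  C (cap 38, load 38): #1, #3, #4, #6 — cost 6×7 + 12×7 + 8×6 + 12×2 = 198
  E (cap 13, load 12): #2, #5 — cost 4×10 + 8×5 = 80
  Shipping 278, fixed 206 → total 484.
  Any other capacity-feasible assignment to {C, E} ships for at least 278.
Compare {B, C}: its best feasible assignment gives total 513.
Compare {A, C}: its best feasible assignment gives total 543.
Every other set of open sites that can feasibly serve all demand totals ≥ 513 even under its best assignment. Minimum: 484.

484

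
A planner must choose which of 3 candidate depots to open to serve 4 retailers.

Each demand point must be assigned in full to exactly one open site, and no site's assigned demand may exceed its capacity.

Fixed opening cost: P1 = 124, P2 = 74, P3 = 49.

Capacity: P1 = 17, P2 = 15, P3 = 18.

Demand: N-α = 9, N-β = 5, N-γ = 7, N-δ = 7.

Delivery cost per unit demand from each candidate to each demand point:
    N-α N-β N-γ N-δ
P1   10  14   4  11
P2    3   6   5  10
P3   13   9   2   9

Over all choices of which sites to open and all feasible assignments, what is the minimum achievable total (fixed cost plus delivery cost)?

257

Open {P2, P3}; cheapest assignment that respects the capacities:
  P2 (cap 15, load 14): N-α, N-β — cost 9×3 + 5×6 = 57
  P3 (cap 18, load 14): N-γ, N-δ — cost 7×2 + 7×9 = 77
  Shipping 134, fixed 123 → total 257.
  Any other capacity-feasible assignment to {P2, P3} ships for at least 134.
Compare {P1, P2}: its best feasible assignment gives total 360.
Compare {P1, P2, P3}: its best feasible assignment gives total 381.
Every other set of open sites that can feasibly serve all demand totals ≥ 360 even under its best assignment. Minimum: 257.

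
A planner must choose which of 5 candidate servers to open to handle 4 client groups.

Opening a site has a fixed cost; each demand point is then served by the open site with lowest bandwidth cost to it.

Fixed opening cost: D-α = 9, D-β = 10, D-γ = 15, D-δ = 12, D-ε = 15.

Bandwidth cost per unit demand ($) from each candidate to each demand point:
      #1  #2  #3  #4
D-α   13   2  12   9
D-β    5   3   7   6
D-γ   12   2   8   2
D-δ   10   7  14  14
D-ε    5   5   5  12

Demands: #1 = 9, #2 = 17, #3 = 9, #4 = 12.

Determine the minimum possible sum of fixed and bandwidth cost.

Open {D-γ, D-ε}: assign each demand point to its cheapest open site.
  #1→D-ε 9×5=45, #2→D-γ 17×2=34, #3→D-ε 9×5=45, #4→D-γ 12×2=24
  bandwidth cost 148, fixed 30 → total 178.
Compare {D-α, D-γ, D-ε}: bandwidth cost 148 + fixed 39 = 187.
Compare {D-β, D-γ, D-ε}: bandwidth cost 148 + fixed 40 = 188.
Compare {D-γ, D-δ, D-ε}: bandwidth cost 148 + fixed 42 = 190.
All other subsets cost ≥ 187. Minimum total cost: 178.

178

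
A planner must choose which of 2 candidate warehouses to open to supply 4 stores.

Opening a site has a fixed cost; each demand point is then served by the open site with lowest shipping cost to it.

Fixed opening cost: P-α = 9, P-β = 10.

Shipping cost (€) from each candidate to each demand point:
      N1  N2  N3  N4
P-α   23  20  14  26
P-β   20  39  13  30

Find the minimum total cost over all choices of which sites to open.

Open {P-α}: assign each demand point to its cheapest open site.
  N1→P-α 23, N2→P-α 20, N3→P-α 14, N4→P-α 26
  shipping cost 83, fixed 9 → total 92.
Compare {P-α, P-β}: shipping cost 79 + fixed 19 = 98.
Compare {P-β}: shipping cost 102 + fixed 10 = 112.

92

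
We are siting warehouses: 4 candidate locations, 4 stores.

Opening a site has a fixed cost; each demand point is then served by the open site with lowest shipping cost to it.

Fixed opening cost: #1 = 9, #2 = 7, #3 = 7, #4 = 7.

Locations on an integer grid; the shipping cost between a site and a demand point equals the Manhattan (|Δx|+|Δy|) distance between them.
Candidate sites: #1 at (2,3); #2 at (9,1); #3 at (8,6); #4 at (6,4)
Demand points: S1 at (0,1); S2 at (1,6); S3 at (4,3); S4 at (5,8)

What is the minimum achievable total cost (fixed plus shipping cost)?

27

Open {#1}: assign each demand point to its cheapest open site.
  S1→#1 4, S2→#1 4, S3→#1 2, S4→#1 8
  shipping cost 18, fixed 9 → total 27.
Compare {#4}: shipping cost 24 + fixed 7 = 31.
Compare {#1, #3}: shipping cost 15 + fixed 16 = 31.
Compare {#1, #4}: shipping cost 15 + fixed 16 = 31.
All other subsets cost ≥ 31. Minimum total cost: 27.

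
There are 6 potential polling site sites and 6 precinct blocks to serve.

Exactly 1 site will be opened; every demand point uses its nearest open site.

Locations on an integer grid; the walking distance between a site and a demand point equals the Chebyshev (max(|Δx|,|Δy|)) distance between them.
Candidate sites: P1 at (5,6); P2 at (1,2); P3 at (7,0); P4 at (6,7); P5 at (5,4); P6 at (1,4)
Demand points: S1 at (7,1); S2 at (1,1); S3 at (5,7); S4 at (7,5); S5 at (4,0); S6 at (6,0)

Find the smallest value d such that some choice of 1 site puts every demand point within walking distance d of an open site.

Open {P5}.
  Farthest demand point is S2 at walking distance 4 (to P5); all others are ≤ 4.
With {P1} the worst case is 6.
With {P2} the worst case is 6.
No size-1 selection achieves below 4.

4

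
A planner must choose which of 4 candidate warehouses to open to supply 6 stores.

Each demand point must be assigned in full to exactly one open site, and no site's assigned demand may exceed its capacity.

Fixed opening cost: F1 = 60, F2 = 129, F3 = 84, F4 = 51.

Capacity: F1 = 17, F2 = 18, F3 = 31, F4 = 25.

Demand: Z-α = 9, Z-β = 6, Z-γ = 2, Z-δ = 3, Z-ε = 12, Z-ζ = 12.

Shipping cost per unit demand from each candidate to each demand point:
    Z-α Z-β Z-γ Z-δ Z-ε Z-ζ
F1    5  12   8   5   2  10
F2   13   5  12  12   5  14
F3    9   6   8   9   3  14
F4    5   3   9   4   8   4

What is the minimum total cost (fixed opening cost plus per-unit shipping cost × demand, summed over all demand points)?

328

Open {F3, F4}; cheapest assignment that respects the capacities:
  F3 (cap 31, load 20): Z-β, Z-γ, Z-ε — cost 6×6 + 2×8 + 12×3 = 88
  F4 (cap 25, load 24): Z-α, Z-δ, Z-ζ — cost 9×5 + 3×4 + 12×4 = 105
  Shipping 193, fixed 135 → total 328.
  Any other capacity-feasible assignment to {F3, F4} ships for at least 193.
Compare {F1, F3, F4}: its best feasible assignment gives total 370.
Compare {F1, F2, F4}: its best feasible assignment gives total 415.
Every other set of open sites that can feasibly serve all demand totals ≥ 370 even under its best assignment. Minimum: 328.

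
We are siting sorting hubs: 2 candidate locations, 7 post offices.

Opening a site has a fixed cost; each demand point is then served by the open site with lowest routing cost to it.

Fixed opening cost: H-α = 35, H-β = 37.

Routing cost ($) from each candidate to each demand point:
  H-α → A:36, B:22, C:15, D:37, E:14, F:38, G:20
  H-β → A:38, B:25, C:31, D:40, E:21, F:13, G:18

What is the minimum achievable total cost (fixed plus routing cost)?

Open {H-α}: assign each demand point to its cheapest open site.
  A→H-α 36, B→H-α 22, C→H-α 15, D→H-α 37, E→H-α 14, F→H-α 38, G→H-α 20
  routing cost 182, fixed 35 → total 217.
Compare {H-β}: routing cost 186 + fixed 37 = 223.
Compare {H-α, H-β}: routing cost 155 + fixed 72 = 227.

217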